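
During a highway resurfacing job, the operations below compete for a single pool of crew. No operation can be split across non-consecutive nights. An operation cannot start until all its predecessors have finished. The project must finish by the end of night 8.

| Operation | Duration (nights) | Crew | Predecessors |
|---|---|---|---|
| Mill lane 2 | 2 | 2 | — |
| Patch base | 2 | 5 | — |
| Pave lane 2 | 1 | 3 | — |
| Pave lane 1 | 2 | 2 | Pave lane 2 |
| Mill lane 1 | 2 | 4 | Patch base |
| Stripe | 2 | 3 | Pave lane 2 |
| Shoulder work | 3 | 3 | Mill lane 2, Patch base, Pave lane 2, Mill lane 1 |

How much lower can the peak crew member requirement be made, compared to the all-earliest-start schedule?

6

Early-start peak: n1:10  n2:12  n3:9  n4:4  n5:3  n6:3  n7:3  n8:0 ⇒ 12.
Leveled (Mill lane 2@3, Patch base@1, Pave lane 2@3, Pave lane 1@5, Mill lane 1@4, Stripe@7, Shoulder work@6): n1:5  n2:5  n3:5  n4:6  n5:6  n6:5  n7:6  n8:6 ⇒ 6.
Reduction 12 − 6 = 6.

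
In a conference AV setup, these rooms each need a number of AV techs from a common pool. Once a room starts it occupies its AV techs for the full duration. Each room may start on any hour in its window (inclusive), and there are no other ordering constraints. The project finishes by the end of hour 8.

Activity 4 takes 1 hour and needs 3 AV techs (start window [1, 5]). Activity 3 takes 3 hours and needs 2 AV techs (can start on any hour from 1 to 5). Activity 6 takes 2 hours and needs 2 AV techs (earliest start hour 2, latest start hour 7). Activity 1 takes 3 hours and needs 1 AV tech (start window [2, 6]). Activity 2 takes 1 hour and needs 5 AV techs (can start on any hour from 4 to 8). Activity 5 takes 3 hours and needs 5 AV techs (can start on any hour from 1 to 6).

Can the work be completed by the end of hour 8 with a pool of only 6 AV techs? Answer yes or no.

yes

Schedule Activity 4@1, Activity 3@1, Activity 6@2, Activity 1@2, Activity 2@5, Activity 5@6: h1:5  h2:5  h3:5  h4:1  h5:5  h6:5  h7:5  h8:5 — peak 5 ≤ 6.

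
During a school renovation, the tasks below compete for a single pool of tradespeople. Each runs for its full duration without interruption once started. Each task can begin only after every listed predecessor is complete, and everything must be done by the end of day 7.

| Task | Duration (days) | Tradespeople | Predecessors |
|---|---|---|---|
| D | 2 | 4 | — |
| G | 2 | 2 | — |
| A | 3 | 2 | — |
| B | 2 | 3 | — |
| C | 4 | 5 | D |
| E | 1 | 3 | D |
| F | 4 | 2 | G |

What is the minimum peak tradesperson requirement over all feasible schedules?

Early-start (D@1, G@1, A@1, B@1, C@3, E@3, F@3) gives peak 12: d1:11  d2:11  d3:12  d4:7  d5:7  d6:7  d7:0.
Shift A→3, E→7.
Schedule D@1, G@1, A@3, B@1, C@3, E@7, F@3: d1:9  d2:9  d3:9  d4:9  d5:9  d6:7  d7:3 — peak 9.

9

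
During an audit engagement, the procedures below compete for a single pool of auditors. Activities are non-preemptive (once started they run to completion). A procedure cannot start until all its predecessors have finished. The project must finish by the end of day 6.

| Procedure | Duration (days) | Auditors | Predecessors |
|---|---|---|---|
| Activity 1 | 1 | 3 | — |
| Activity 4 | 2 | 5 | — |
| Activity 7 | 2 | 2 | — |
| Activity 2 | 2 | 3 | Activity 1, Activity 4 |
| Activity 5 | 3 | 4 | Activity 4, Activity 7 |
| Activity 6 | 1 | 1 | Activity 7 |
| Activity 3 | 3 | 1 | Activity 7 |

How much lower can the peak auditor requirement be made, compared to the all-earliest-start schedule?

Early-start peak: d1:10  d2:7  d3:9  d4:8  d5:5  d6:0 ⇒ 10.
Leveled (Activity 1@1, Activity 4@1, Activity 7@2, Activity 2@3, Activity 5@4, Activity 6@5, Activity 3@4): d1:8  d2:7  d3:5  d4:8  d5:6  d6:5 ⇒ 8.
Reduction 10 − 8 = 2.

2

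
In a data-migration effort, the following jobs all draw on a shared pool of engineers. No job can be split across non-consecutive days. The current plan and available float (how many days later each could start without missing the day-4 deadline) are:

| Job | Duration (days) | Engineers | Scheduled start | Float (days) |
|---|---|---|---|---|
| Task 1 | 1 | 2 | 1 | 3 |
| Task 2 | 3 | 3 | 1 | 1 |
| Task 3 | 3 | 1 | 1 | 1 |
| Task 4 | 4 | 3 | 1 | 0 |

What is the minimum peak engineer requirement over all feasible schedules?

7

Early-start (Task 1@1, Task 2@1, Task 3@1, Task 4@1) gives peak 9: d1:9  d2:7  d3:7  d4:3.
Shift Task 2→2.
Schedule Task 1@1, Task 2@2, Task 3@1, Task 4@1: d1:6  d2:7  d3:7  d4:6 — peak 7.
Total engineer-days = 26 over 4 days ⇒ peak ≥ ⌈26/4⌉ = 7, so 7 is optimal.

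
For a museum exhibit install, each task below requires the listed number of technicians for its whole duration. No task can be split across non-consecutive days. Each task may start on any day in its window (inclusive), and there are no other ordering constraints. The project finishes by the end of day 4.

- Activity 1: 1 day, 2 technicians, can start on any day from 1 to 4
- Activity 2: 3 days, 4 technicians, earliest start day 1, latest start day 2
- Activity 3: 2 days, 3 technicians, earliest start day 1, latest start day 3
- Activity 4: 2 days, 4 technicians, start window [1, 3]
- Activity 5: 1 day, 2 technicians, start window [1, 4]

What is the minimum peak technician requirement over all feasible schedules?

8

Early-start (Activity 1@1, Activity 2@1, Activity 3@1, Activity 4@1, Activity 5@1) gives peak 15: d1:15  d2:11  d3:4  d4:0.
Shift Activity 2→2, Activity 4→3.
Schedule Activity 1@1, Activity 2@2, Activity 3@1, Activity 4@3, Activity 5@1: d1:7  d2:7  d3:8  d4:8 — peak 8.
Total technician-days = 30 over 4 days ⇒ peak ≥ ⌈30/4⌉ = 8, so 8 is optimal.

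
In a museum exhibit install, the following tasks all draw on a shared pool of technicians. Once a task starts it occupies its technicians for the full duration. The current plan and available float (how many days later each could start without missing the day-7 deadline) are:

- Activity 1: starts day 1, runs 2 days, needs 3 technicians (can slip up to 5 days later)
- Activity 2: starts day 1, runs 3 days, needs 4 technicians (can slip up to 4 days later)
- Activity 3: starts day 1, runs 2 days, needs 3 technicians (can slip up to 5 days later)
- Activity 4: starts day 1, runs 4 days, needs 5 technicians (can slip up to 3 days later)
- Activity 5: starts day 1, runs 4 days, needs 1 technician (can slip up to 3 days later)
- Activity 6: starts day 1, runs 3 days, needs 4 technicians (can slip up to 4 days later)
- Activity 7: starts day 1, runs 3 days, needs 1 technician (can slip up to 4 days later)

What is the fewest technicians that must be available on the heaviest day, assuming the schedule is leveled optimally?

Early-start (Activity 1@1, Activity 2@1, Activity 3@1, Activity 4@1, Activity 5@1, Activity 6@1, Activity 7@1) gives peak 21: d1:21  d2:21  d3:15  d4:6  d5:0  d6:0  d7:0.
Shift Activity 3→3, Activity 4→4, Activity 6→5.
Schedule Activity 1@1, Activity 2@1, Activity 3@3, Activity 4@4, Activity 5@1, Activity 6@5, Activity 7@1: d1:9  d2:9  d3:9  d4:9  d5:9  d6:9  d7:9 — peak 9.
Total technician-days = 63 over 7 days ⇒ peak ≥ ⌈63/7⌉ = 9, so 9 is optimal.

9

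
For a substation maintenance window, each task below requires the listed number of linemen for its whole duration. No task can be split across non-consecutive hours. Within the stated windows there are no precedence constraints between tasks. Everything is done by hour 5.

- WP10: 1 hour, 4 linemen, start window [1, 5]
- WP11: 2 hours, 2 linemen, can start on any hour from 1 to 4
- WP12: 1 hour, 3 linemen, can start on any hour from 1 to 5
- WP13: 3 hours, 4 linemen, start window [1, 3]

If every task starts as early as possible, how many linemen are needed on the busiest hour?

Early-start schedule: WP10@1, WP11@1, WP12@1, WP13@1.
Load per hour: hour 1: 13, hour 2: 6, hour 3: 4, hour 4: 0, hour 5: 0.
Peak is 13.

13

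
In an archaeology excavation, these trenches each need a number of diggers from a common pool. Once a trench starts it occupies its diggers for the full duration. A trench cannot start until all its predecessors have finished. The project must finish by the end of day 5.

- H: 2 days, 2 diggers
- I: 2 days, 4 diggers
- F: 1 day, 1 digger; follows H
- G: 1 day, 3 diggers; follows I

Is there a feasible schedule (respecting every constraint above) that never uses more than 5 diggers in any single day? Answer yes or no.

yes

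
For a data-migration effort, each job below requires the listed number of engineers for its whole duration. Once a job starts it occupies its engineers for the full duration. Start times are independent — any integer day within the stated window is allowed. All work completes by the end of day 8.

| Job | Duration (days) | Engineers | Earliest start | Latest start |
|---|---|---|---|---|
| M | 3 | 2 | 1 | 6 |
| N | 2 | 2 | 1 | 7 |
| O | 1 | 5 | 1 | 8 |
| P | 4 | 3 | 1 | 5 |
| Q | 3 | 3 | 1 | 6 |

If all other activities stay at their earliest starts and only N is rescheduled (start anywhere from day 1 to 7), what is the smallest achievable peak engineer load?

13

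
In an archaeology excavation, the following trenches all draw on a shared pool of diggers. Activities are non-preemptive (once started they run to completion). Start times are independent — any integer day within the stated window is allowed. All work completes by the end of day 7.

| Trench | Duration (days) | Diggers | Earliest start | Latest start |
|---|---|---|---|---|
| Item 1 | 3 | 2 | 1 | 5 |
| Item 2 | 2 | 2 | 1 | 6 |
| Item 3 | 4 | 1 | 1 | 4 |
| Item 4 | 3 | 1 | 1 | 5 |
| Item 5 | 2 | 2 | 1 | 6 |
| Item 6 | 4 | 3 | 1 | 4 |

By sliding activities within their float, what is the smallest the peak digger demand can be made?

5

Early-start (Item 1@1, Item 2@1, Item 3@1, Item 4@1, Item 5@1, Item 6@1) gives peak 11: d1:11  d2:11  d3:7  d4:4  d5:0  d6:0  d7:0.
Shift Item 4→3, Item 5→6, Item 6→4.
Schedule Item 1@1, Item 2@1, Item 3@1, Item 4@3, Item 5@6, Item 6@4: d1:5  d2:5  d3:4  d4:5  d5:4  d6:5  d7:5 — peak 5.
Total digger-days = 33 over 7 days ⇒ peak ≥ ⌈33/7⌉ = 5, so 5 is optimal.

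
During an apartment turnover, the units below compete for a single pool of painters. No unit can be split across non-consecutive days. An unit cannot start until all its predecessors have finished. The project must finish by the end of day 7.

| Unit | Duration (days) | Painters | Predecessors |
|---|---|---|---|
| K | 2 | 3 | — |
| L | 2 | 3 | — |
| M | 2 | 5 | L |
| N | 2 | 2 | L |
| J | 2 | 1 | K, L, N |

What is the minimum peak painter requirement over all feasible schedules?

6

Early-start (K@1, L@1, M@3, N@3, J@5) gives peak 7: d1:6  d2:6  d3:7  d4:7  d5:1  d6:1  d7:0.
Shift M→5.
Schedule K@1, L@1, M@5, N@3, J@5: d1:6  d2:6  d3:2  d4:2  d5:6  d6:6  d7:0 — peak 6.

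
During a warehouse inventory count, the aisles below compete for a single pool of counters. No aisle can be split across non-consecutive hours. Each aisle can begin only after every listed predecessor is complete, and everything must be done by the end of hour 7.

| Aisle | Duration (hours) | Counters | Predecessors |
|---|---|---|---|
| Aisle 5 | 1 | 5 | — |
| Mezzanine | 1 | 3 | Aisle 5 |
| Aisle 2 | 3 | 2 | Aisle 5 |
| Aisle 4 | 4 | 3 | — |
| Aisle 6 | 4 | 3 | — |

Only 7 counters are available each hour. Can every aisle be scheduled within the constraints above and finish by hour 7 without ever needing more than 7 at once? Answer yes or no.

The minimum achievable peak is 8; 7 < 8, so no feasible schedule stays within the cap.

no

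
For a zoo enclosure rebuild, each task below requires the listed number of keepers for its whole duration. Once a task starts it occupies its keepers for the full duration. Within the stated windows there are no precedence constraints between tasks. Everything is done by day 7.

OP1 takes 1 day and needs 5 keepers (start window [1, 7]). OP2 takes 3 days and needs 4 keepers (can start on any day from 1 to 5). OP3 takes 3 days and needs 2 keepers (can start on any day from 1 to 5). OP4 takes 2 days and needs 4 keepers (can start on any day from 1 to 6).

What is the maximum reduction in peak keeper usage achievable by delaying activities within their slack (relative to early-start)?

9

Early-start peak: d1:15  d2:10  d3:6  d4:0  d5:0  d6:0  d7:0 ⇒ 15.
Leveled (OP1@1, OP2@2, OP3@2, OP4@5): d1:5  d2:6  d3:6  d4:6  d5:4  d6:4  d7:0 ⇒ 6.
Reduction 15 − 6 = 9.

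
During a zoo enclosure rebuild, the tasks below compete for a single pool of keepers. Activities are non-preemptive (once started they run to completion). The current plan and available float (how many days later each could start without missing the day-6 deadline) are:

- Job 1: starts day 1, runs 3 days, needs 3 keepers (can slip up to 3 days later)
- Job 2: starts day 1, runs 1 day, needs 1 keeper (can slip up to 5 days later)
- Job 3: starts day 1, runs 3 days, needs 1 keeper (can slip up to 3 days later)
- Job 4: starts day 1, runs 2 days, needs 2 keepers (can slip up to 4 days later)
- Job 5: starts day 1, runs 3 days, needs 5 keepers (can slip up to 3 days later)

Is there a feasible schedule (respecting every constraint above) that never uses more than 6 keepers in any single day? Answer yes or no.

yes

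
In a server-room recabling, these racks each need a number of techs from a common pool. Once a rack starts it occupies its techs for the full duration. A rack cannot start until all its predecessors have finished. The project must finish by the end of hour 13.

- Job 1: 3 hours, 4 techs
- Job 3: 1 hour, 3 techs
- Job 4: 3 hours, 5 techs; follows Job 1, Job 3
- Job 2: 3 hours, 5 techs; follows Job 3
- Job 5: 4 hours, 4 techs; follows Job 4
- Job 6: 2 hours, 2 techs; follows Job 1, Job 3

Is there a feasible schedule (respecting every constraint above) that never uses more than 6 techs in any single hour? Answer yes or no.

The minimum achievable peak is 7; 6 < 7, so no feasible schedule stays within the cap.

no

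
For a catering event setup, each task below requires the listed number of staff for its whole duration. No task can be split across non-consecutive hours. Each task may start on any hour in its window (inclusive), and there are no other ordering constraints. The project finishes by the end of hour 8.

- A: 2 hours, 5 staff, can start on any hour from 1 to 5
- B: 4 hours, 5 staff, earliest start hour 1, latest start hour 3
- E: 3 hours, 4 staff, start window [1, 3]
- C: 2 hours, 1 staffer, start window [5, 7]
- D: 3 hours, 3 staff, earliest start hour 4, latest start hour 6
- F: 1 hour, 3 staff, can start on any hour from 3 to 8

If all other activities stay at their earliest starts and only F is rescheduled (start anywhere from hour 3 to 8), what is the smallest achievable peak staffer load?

14

F@3: h1:14  h2:14  h3:12  h4:8  h5:4  h6:4  h7:0  h8:0 → peak 14
F@4: h1:14  h2:14  h3:9  h4:11  h5:4  h6:4  h7:0  h8:0 → peak 14
F@5: h1:14  h2:14  h3:9  h4:8  h5:7  h6:4  h7:0  h8:0 → peak 14
F@6: h1:14  h2:14  h3:9  h4:8  h5:4  h6:7  h7:0  h8:0 → peak 14
F@7: h1:14  h2:14  h3:9  h4:8  h5:4  h6:4  h7:3  h8:0 → peak 14
F@8: h1:14  h2:14  h3:9  h4:8  h5:4  h6:4  h7:0  h8:3 → peak 14
Best is F@3, peak 14.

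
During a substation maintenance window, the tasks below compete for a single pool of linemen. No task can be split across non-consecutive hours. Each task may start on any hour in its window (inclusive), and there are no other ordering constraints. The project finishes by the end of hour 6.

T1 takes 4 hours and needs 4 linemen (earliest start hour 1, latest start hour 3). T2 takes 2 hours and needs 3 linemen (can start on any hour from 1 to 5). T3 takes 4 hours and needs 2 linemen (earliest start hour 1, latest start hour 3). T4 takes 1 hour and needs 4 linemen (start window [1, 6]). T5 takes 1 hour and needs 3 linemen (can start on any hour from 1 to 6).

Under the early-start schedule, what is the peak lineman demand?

16

Early-start schedule: T1@1, T2@1, T3@1, T4@1, T5@1.
Load per hour: hour 1: 16, hour 2: 9, hour 3: 6, hour 4: 6, hour 5: 0, hour 6: 0.
Peak is 16.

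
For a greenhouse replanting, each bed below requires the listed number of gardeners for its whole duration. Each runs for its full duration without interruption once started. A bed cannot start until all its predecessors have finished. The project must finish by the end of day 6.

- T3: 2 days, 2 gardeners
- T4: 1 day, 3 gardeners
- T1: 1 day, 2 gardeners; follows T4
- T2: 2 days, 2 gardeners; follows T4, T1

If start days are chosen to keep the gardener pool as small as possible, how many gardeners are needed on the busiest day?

3

Early-start (T3@1, T4@1, T1@2, T2@3) gives peak 5: d1:5  d2:4  d3:2  d4:2  d5:0  d6:0.
Shift T4→3, T1→4, T2→5.
Schedule T3@1, T4@3, T1@4, T2@5: d1:2  d2:2  d3:3  d4:2  d5:2  d6:2 — peak 3.
Total gardener-days = 13 over 6 days ⇒ peak ≥ ⌈13/6⌉ = 3, so 3 is optimal.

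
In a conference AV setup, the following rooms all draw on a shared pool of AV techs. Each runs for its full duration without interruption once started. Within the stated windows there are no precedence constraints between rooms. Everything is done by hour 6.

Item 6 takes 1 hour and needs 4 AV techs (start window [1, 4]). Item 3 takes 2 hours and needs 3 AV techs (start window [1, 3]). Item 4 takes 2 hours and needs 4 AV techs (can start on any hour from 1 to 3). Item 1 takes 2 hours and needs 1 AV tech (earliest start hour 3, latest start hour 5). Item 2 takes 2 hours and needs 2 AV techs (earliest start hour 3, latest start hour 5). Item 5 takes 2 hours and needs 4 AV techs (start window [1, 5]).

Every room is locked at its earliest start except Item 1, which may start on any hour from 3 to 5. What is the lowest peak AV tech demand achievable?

15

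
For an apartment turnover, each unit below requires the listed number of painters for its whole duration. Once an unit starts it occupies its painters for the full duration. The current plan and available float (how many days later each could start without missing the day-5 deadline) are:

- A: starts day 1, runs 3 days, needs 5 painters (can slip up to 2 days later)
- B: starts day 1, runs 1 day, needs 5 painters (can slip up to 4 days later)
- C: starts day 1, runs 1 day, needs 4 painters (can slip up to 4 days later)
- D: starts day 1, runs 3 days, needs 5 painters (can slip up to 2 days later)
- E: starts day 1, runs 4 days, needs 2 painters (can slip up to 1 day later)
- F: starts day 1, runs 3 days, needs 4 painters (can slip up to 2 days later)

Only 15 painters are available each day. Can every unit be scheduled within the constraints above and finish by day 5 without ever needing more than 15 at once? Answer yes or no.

The minimum achievable peak is 16; 15 < 16, so no feasible schedule stays within the cap.

no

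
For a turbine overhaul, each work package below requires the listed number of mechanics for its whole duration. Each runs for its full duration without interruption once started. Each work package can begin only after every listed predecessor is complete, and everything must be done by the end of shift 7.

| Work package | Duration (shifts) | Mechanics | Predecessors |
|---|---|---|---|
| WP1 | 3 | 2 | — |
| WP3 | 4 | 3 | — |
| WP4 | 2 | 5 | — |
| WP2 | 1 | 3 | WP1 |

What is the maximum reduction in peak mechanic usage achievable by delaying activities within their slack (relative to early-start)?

5

Early-start peak: s1:10  s2:10  s3:5  s4:6  s5:0  s6:0  s7:0 ⇒ 10.
Leveled (WP1@1, WP3@1, WP4@5, WP2@7): s1:5  s2:5  s3:5  s4:3  s5:5  s6:5  s7:3 ⇒ 5.
Reduction 10 − 5 = 5.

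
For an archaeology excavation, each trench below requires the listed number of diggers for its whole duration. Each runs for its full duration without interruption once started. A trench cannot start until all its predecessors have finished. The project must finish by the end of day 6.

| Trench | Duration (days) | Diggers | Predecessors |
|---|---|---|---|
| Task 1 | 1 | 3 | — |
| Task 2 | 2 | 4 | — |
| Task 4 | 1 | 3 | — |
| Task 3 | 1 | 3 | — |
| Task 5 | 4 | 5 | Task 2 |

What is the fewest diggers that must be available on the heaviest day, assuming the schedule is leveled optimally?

8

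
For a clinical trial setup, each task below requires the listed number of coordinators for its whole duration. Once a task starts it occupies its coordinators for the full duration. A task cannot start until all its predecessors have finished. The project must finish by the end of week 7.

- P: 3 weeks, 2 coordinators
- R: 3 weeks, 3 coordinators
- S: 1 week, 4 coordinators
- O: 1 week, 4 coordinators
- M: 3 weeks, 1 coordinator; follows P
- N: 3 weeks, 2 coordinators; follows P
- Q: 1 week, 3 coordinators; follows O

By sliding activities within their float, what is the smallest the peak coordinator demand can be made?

6

Early-start (P@1, R@1, S@1, O@1, M@4, N@4, Q@2) gives peak 13: w1:13  w2:8  w3:5  w4:3  w5:3  w6:3  w7:0.
Shift S→7, O→4, N→5, Q→5.
Schedule P@1, R@1, S@7, O@4, M@4, N@5, Q@5: w1:5  w2:5  w3:5  w4:5  w5:6  w6:3  w7:6 — peak 6.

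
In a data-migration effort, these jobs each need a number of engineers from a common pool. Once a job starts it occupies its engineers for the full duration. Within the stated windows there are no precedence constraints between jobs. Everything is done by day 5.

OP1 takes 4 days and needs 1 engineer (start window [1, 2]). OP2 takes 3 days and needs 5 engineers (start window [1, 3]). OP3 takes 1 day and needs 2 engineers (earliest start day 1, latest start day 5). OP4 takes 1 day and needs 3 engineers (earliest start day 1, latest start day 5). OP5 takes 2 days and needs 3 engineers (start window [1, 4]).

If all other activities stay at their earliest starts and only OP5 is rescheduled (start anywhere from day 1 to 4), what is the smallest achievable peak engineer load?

11

OP5@1: d1:14  d2:9  d3:6  d4:1  d5:0 → peak 14
OP5@2: d1:11  d2:9  d3:9  d4:1  d5:0 → peak 11
OP5@3: d1:11  d2:6  d3:9  d4:4  d5:0 → peak 11
OP5@4: d1:11  d2:6  d3:6  d4:4  d5:3 → peak 11
Best is OP5@2, peak 11.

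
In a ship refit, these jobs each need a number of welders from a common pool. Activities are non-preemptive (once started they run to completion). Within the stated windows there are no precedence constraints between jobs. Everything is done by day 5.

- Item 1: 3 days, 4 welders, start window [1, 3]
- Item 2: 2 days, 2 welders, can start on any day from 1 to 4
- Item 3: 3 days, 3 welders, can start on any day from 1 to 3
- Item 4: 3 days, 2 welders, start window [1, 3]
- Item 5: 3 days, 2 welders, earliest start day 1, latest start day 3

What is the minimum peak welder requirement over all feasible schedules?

Early-start (Item 1@1, Item 2@1, Item 3@1, Item 4@1, Item 5@1) gives peak 13: d1:13  d2:13  d3:11  d4:0  d5:0.
Shift Item 5→3.
Schedule Item 1@1, Item 2@1, Item 3@1, Item 4@1, Item 5@3: d1:11  d2:11  d3:11  d4:2  d5:2 — peak 11.

11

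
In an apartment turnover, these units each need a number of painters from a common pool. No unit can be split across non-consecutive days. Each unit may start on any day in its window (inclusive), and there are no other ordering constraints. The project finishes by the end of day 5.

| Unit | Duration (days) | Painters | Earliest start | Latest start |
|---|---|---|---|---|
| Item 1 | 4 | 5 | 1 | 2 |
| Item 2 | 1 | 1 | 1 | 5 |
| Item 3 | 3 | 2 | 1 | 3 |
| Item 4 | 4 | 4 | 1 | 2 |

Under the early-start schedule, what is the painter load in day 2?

At early start, day 2 has: Item 1, Item 3, Item 4.
Demand: 5 + 2 + 4 = 11.

11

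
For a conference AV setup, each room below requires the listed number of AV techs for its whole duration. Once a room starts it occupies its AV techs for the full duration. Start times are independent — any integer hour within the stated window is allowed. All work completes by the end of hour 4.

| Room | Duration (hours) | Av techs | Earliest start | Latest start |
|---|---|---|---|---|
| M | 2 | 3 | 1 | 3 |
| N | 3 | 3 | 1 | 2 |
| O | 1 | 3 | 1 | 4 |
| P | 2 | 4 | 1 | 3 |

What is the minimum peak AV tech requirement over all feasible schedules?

7

Early-start (M@1, N@1, O@1, P@1) gives peak 13: h1:13  h2:10  h3:3  h4:0.
Shift O→4, P→3.
Schedule M@1, N@1, O@4, P@3: h1:6  h2:6  h3:7  h4:7 — peak 7.
Total AV tech-hours = 26 over 4 hours ⇒ peak ≥ ⌈26/4⌉ = 7, so 7 is optimal.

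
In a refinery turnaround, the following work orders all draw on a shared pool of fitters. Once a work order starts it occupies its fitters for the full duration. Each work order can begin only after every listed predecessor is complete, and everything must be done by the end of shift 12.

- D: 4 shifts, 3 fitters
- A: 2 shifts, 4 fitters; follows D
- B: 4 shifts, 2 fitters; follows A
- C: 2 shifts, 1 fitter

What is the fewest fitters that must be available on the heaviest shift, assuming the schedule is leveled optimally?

4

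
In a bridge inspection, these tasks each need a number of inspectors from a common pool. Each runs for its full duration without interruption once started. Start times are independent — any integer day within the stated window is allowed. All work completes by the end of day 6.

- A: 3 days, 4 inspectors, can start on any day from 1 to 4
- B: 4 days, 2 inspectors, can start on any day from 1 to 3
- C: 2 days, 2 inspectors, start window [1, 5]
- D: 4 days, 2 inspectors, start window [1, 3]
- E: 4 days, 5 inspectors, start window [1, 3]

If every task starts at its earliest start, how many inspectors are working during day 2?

At early start, day 2 has: A, B, C, D, E.
Demand: 4 + 2 + 2 + 2 + 5 = 15.

15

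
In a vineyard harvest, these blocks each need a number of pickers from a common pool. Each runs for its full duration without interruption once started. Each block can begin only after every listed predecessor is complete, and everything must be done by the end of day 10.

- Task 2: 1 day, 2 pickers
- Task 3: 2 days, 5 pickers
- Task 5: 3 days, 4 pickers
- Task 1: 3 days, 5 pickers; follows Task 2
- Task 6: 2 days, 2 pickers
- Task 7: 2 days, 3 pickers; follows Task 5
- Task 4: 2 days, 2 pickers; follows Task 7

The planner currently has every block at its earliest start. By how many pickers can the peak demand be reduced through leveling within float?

Early-start peak: d1:13  d2:16  d3:9  d4:8  d5:3  d6:2  d7:2  d8:0  d9:0  d10:0 ⇒ 16.
Leveled (Task 2@1, Task 3@1, Task 5@3, Task 1@8, Task 6@2, Task 7@6, Task 4@8): d1:7  d2:7  d3:6  d4:4  d5:4  d6:3  d7:3  d8:7  d9:7  d10:5 ⇒ 7.
Reduction 16 − 7 = 9.

9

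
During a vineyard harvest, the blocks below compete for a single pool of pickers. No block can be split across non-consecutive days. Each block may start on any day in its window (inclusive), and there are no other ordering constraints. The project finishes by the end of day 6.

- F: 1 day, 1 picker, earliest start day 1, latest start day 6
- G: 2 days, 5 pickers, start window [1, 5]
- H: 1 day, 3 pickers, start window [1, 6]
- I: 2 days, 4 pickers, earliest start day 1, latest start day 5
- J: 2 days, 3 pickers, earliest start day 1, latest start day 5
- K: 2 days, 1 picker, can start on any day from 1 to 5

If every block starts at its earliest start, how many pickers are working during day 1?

17

At early start, day 1 has: F, G, H, I, J, K.
Demand: 1 + 5 + 3 + 4 + 3 + 1 = 17.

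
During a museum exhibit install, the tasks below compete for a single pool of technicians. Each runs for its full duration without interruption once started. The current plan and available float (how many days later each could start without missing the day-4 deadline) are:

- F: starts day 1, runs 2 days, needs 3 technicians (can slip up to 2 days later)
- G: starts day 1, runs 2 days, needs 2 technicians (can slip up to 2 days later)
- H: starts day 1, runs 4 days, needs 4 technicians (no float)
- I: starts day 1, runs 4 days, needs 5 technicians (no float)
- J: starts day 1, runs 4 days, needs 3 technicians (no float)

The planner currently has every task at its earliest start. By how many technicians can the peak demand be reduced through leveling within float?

Early-start peak: d1:17  d2:17  d3:12  d4:12 ⇒ 17.
Leveled (F@1, G@3, H@1, I@1, J@1): d1:15  d2:15  d3:14  d4:14 ⇒ 15.
Reduction 17 − 15 = 2.

2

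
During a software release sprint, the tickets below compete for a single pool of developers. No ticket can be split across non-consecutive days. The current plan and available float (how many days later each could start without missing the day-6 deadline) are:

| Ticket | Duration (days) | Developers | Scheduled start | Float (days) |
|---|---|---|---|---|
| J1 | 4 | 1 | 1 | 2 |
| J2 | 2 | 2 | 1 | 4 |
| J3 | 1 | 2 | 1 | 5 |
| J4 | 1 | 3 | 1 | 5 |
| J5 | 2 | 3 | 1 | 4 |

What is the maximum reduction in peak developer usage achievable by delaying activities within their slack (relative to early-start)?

7

Early-start peak: d1:11  d2:6  d3:1  d4:1  d5:0  d6:0 ⇒ 11.
Leveled (J1@1, J2@1, J3@3, J4@4, J5@5): d1:3  d2:3  d3:3  d4:4  d5:3  d6:3 ⇒ 4.
Reduction 11 − 4 = 7.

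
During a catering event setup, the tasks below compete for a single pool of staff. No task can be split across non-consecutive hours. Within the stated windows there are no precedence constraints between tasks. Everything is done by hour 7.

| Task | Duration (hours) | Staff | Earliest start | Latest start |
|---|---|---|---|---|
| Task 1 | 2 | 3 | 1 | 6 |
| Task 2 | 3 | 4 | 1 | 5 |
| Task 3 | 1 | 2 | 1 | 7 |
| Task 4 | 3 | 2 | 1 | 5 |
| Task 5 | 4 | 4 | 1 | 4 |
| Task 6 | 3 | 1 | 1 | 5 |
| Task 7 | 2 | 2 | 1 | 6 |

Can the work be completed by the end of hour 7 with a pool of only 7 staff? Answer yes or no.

no

The minimum achievable peak is 8; 7 < 8, so no feasible schedule stays within the cap.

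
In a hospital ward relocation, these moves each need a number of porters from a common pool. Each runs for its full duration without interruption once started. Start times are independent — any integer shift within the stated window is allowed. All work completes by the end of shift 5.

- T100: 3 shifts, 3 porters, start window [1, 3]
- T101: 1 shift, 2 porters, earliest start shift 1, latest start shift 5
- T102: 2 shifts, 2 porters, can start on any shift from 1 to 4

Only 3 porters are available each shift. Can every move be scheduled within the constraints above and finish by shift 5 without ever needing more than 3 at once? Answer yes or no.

The minimum achievable peak is 4; 3 < 4, so no feasible schedule stays within the cap.

no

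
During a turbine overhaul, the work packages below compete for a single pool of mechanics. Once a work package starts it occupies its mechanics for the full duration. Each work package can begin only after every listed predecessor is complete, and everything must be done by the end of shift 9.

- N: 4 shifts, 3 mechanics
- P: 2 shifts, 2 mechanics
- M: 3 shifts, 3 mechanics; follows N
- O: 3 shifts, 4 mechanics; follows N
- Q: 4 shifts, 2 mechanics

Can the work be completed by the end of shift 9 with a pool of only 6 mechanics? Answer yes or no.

no

The minimum achievable peak is 7; 6 < 7, so no feasible schedule stays within the cap.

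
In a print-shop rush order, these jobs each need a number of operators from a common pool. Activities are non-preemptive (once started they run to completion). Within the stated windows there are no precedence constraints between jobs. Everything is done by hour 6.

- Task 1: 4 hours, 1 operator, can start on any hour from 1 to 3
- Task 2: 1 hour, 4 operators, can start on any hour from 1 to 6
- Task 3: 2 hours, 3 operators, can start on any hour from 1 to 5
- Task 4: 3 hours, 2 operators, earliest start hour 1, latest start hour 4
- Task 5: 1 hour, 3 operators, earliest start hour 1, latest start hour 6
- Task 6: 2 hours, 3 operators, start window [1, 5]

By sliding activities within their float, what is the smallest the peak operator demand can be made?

6

Early-start (Task 1@1, Task 2@1, Task 3@1, Task 4@1, Task 5@1, Task 6@1) gives peak 16: h1:16  h2:9  h3:3  h4:1  h5:0  h6:0.
Shift Task 3→2, Task 4→2, Task 5→4, Task 6→5.
Schedule Task 1@1, Task 2@1, Task 3@2, Task 4@2, Task 5@4, Task 6@5: h1:5  h2:6  h3:6  h4:6  h5:3  h6:3 — peak 6.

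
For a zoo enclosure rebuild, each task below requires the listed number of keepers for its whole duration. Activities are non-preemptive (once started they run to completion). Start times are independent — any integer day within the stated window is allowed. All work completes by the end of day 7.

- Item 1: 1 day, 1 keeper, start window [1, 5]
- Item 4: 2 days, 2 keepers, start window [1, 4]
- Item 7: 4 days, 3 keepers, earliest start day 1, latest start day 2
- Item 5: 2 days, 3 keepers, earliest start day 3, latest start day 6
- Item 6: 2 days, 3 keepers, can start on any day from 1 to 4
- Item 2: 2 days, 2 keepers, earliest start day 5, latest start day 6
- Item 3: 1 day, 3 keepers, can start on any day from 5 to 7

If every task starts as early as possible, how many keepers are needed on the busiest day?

Early-start schedule: Item 1@1, Item 4@1, Item 7@1, Item 5@3, Item 6@1, Item 2@5, Item 3@5.
Load per day: day 1: 9, day 2: 8, day 3: 6, day 4: 6, day 5: 5, day 6: 2, day 7: 0.
Peak is 9.

9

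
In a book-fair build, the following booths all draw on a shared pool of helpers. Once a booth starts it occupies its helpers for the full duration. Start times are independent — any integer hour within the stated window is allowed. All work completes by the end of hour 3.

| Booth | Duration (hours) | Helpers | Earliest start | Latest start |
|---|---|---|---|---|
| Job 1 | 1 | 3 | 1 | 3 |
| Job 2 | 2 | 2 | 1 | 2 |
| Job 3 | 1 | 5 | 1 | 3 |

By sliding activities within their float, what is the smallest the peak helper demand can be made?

5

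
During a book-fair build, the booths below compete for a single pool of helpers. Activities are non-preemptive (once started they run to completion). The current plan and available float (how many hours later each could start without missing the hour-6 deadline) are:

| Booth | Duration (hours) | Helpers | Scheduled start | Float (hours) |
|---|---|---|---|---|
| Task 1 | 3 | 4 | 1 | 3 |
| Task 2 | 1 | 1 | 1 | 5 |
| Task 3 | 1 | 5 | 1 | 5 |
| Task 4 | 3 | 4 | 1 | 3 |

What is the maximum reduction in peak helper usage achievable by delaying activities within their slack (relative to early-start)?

6

Early-start peak: h1:14  h2:8  h3:8  h4:0  h5:0  h6:0 ⇒ 14.
Leveled (Task 1@1, Task 2@1, Task 3@5, Task 4@2): h1:5  h2:8  h3:8  h4:4  h5:5  h6:0 ⇒ 8.
Reduction 14 − 8 = 6.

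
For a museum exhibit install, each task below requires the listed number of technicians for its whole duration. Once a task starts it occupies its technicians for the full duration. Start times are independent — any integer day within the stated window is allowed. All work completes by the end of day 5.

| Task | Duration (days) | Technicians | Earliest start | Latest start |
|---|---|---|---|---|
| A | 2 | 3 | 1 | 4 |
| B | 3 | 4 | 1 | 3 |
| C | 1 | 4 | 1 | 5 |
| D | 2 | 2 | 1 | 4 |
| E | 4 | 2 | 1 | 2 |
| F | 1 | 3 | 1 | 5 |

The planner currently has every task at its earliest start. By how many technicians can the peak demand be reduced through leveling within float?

Early-start peak: d1:18  d2:11  d3:6  d4:2  d5:0 ⇒ 18.
Leveled (A@1, B@3, C@1, D@3, E@2, F@2): d1:7  d2:8  d3:8  d4:8  d5:6 ⇒ 8.
Reduction 18 − 8 = 10.

10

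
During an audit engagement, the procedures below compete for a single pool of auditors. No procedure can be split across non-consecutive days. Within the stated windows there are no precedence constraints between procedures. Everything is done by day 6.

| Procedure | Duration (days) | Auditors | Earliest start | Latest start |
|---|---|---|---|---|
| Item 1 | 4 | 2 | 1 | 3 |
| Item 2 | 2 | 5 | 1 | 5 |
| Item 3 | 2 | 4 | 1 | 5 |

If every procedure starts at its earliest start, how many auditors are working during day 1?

11

At early start, day 1 has: Item 1, Item 2, Item 3.
Demand: 2 + 5 + 4 = 11.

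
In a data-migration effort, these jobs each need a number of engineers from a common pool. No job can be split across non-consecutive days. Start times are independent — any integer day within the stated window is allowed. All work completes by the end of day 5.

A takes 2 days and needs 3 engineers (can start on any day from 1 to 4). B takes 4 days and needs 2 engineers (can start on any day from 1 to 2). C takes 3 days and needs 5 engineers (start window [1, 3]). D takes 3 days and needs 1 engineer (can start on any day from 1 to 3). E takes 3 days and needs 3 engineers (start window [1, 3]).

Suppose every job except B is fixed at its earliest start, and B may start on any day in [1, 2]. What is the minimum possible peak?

B@1: d1:14  d2:14  d3:11  d4:2  d5:0 → peak 14
B@2: d1:12  d2:14  d3:11  d4:2  d5:2 → peak 14
Best is B@1, peak 14.

14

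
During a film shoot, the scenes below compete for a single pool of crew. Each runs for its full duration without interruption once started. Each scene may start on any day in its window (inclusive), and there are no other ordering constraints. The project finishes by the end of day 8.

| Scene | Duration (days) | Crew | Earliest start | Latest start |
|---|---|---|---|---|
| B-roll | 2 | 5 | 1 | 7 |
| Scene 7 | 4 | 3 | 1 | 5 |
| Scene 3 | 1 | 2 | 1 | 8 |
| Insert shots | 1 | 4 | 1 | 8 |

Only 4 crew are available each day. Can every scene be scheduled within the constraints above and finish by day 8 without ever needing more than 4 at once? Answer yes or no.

The minimum achievable peak is 5; 4 < 5, so no feasible schedule stays within the cap.

no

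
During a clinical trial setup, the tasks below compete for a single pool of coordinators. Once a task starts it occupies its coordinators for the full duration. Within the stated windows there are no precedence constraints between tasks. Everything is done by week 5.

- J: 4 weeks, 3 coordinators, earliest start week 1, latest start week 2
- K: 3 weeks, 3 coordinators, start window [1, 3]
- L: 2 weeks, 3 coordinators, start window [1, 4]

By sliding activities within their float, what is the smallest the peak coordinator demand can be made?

6

Early-start (J@1, K@1, L@1) gives peak 9: w1:9  w2:9  w3:6  w4:3  w5:0.
Shift L→4.
Schedule J@1, K@1, L@4: w1:6  w2:6  w3:6  w4:6  w5:3 — peak 6.
Total coordinator-weeks = 27 over 5 weeks ⇒ peak ≥ ⌈27/5⌉ = 6, so 6 is optimal.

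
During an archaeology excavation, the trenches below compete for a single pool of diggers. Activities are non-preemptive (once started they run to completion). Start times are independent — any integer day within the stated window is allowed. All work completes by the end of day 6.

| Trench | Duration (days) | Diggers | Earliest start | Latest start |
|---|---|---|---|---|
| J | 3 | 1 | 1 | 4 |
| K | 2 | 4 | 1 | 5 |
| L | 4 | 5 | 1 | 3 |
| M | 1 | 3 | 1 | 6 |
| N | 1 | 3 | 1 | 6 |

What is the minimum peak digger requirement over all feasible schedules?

Early-start (J@1, K@1, L@1, M@1, N@1) gives peak 16: d1:16  d2:10  d3:6  d4:5  d5:0  d6:0.
Shift K→5, M→5, N→6.
Schedule J@1, K@5, L@1, M@5, N@6: d1:6  d2:6  d3:6  d4:5  d5:7  d6:7 — peak 7.
Total digger-days = 37 over 6 days ⇒ peak ≥ ⌈37/6⌉ = 7, so 7 is optimal.

7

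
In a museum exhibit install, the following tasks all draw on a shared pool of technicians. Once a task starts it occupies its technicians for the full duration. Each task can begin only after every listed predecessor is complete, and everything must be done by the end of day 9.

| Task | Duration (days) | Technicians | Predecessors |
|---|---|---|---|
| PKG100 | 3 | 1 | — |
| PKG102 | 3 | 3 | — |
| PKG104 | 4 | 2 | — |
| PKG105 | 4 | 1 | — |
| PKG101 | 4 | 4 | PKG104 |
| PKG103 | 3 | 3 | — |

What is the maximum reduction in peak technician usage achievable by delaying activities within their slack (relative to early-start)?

3

Early-start peak: d1:10  d2:10  d3:10  d4:3  d5:4  d6:4  d7:4  d8:4  d9:0 ⇒ 10.
Leveled (PKG100@1, PKG102@1, PKG104@1, PKG105@1, PKG101@5, PKG103@4): d1:7  d2:7  d3:7  d4:6  d5:7  d6:7  d7:4  d8:4  d9:0 ⇒ 7.
Reduction 10 − 7 = 3.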